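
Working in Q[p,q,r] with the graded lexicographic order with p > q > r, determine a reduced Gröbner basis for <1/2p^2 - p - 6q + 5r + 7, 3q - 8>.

G = {p^2 - 2p + 10r - 18, q - 8/3}

f_1 = 1/2p^2 - p - 6q + 5r + 7, LT = p^2.
f_2 = 3q - 8, LT = q.

S(f_1,f_2): leading monomials are coprime, so the S-polynomial reduces to 0 (Buchberger's first criterion).
Every S-polynomial of the final basis reduces to 0, so we have a Gröbner basis.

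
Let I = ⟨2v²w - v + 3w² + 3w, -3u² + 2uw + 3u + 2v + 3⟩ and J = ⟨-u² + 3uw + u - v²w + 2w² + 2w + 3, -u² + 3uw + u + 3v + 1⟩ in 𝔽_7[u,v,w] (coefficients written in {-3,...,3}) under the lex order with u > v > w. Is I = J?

No, the ideals differ.

Equality of ideals is decidable: compute both reduced Gröbner bases (unique for the ordering) and check whether they agree.
Buchberger on the first generating set:
f_1 = 2v²w - v + 3w² + 3w, LT = v²w.
f_2 = -3u² + 2uw + 3u + 2v + 3, LT = u².

S(f_1,f_2): leading monomials are coprime, so the S-polynomial reduces to 0 (Buchberger's first criterion).
Every S-polynomial of the final basis reduces to 0, so we have a Gröbner basis.
Inter-reduce: drop elements whose leading term is divisible by another's, tail-reduce, and make monic.
Reduced Gröbner basis: {u² - 3uw - u - 3v - 1, v²w + 3v - 2w² - 2w}.

Buchberger on the second generating set:
h_1 = -u² + 3uw + u - v²w + 2w² + 2w + 3, LT = u².
h_2 = -u² + 3uw + u + 3v + 1, LT = u².

S(h_1,h_2): lcm = u². S = v²w + 3v - 2w² - 2w - 2.
  leading term v²w: no divisor's leading term divides it; move v²w to the remainder.
  leading term v: no divisor's leading term divides it; move 3v to the remainder.
  leading term w²: no divisor's leading term divides it; move -2w² to the remainder.
  leading term w: no divisor's leading term divides it; move -2w to the remainder.
  leading term 1: no divisor's leading term divides it; move -2 to the remainder.
  remainder v²w + 3v - 2w² - 2w - 2 ≠ 0; add k_3 = v²w + 3v - 2w² - 2w - 2 to the basis.

S(h_1,k_3): leading monomials are coprime, so the S-polynomial reduces to 0 (Buchberger's first criterion).
S(h_2,k_3): leading monomials are coprime, so the S-polynomial reduces to 0 (Buchberger's first criterion).
Every S-polynomial of the final basis reduces to 0, so we have a Gröbner basis.
Inter-reduce: drop elements whose leading term is divisible by another's, tail-reduce, and make monic.
Reduced Gröbner basis: {u² - 3uw - u - 3v - 1, v²w + 3v - 2w² - 2w - 2}.

Since the reduced bases disagree, the two ideals are not the same.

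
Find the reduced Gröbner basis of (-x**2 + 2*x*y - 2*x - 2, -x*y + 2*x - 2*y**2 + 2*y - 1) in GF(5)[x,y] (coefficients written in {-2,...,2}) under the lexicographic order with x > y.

f_1 = -x**2 + 2*x*y - 2*x - 2, LT = x**2.
f_2 = -x*y + 2*x - 2*y**2 + 2*y - 1, LT = x*y.

S(f_1,f_2): lcm = x**2*y. S = 2*x**2 + x*y**2 - x*y - x + 2*y.
  reduce S modulo (f_1, f_2):
  remainder -2*y**3 + 2*y**2 + y + 1 ≠ 0; add g_3 = -2*y**3 + 2*y**2 + y + 1 to the basis.

The other S-polynomials (S(f_1,g_3), S(f_2,g_3)) all reduce to 0 modulo the current basis, so we have a Gröbner basis.

G = {x**2 - 2*x - y**2 + y - 1, x*y - 2*x + 2*y**2 - 2*y + 1, y**3 - y**2 + 2*y + 2}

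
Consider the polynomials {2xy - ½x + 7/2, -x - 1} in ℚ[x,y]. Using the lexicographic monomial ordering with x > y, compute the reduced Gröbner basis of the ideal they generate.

G = {x + 1, y - 2}

f_1 = 2xy - ½x + 7/2, LT = xy.
f_2 = -x - 1, LT = x.

S(f_1,f_2): lcm = xy. S = -¼x - y + 7/4.
  leading term x: subtract (¼)·f_2 from -¼x - y + 7/4 → -y + 2
  leading term y: no divisor's leading term divides it; move -y to the remainder.
  leading term 1: no divisor's leading term divides it; move 2 to the remainder.
  remainder -y + 2 ≠ 0; add g_3 = -y + 2 to the basis.

The other S-polynomials (S(f_1,g_3), S(f_2,g_3)) all reduce to 0 modulo the current basis, so we have a Gröbner basis.
Inter-reduce: drop elements whose leading term is divisible by another's, tail-reduce, and make monic.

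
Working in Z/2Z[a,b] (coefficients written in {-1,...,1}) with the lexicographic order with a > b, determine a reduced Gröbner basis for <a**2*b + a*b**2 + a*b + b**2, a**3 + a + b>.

f_1 = a**2*b + a*b**2 + a*b + b**2, LT = a**2*b.
f_2 = a**3 + a + b, LT = a**3.

S(f_1,f_2): lcm = a**3*b. S = a**2*b**2 + a**2*b + a*b**2 + a*b + b**2.
  leading term a**2*b**2: subtract (b)·f_1 from a**2*b**2 + a**2*b + a*b**2 + a*b + b**2 → a**2*b + a*b**3 + a*b + b**3 + b**2
  leading term a**2*b: subtract (1)·f_1 from a**2*b + a*b**3 + a*b + b**3 + b**2 → a*b**3 + a*b**2 + b**3
  leading term a*b**3: no divisor's leading term divides it; move a*b**3 to the remainder.
  leading term a*b**2: no divisor's leading term divides it; move a*b**2 to the remainder.
  leading term b**3: no divisor's leading term divides it; move b**3 to the remainder.
  remainder a*b**3 + a*b**2 + b**3 ≠ 0; add g_3 = a*b**3 + a*b**2 + b**3 to the basis.

S(f_1,g_3): lcm = a**2*b**3. S = a**2*b**2 + a*b**4 + b**4.
  leading term a**2*b**2: subtract (b)·f_1 from a**2*b**2 + a*b**4 + b**4 → a*b**4 + a*b**3 + a*b**2 + b**4 + b**3
  leading term a*b**4: subtract (b)·g_3 from a*b**4 + a*b**3 + a*b**2 + b**4 + b**3 → a*b**2 + b**3
  leading term a*b**2: no divisor's leading term divides it; move a*b**2 to the remainder.
  leading term b**3: no divisor's leading term divides it; move b**3 to the remainder.
  remainder a*b**2 + b**3 ≠ 0; add g_4 = a*b**2 + b**3 to the basis.

S(f_2,g_3): lcm = a**3*b**3. S = a**3*b**2 + a**2*b**3 + a*b**3 + b**4.
  leading term a**3*b**2: subtract (a*b)·f_1 from a**3*b**2 + a**2*b**3 + a*b**3 + b**4 → a**2*b**2 + b**4
  leading term a**2*b**2: subtract (b)·f_1 from a**2*b**2 + b**4 → a*b**3 + a*b**2 + b**4 + b**3
  leading term a*b**3: subtract (1)·g_3 from a*b**3 + a*b**2 + b**4 + b**3 → b**4
  leading term b**4: no divisor's leading term divides it; move b**4 to the remainder.
  remainder b**4 ≠ 0; add g_5 = b**4 to the basis.

The other S-polynomials (S(f_1,g_4), S(f_2,g_4), S(g_3,g_4), S(f_1,g_5), S(f_2,g_5), S(g_3,g_5), S(g_4,g_5)) all reduce to 0 modulo the current basis, so we have a Gröbner basis.
Inter-reduce: drop elements whose leading term is divisible by another's, tail-reduce, and make monic.

G = {a**3 + a + b, a**2*b + a*b + b**3 + b**2, a*b**2 + b**3, b**4}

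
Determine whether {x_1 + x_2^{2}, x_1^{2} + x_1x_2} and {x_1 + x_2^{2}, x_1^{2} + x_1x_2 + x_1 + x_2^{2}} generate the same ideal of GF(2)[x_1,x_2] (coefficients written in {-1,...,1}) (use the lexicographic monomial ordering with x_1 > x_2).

Two ideals are equal iff their reduced Gröbner bases coincide (the reduced basis is unique for a fixed ordering).
Buchberger on the first generating set:
f_1 = x_1 + x_2^{2}, LT = x_1.
f_2 = x_1^{2} + x_1x_2, LT = x_1^{2}.

S(f_1,f_2): lcm = x_1^{2}. S = x_1x_2^{2} + x_1x_2.
  leading term x_1x_2^{2}: subtract (x_2^{2})·f_1 from x_1x_2^{2} + x_1x_2 → x_1x_2 + x_2^{4}
  leading term x_1x_2: subtract (x_2)·f_1 from x_1x_2 + x_2^{4} → x_2^{4} + x_2^{3}
  leading term x_2^{4}: no divisor's leading term divides it; move x_2^{4} to the remainder.
  leading term x_2^{3}: no divisor's leading term divides it; move x_2^{3} to the remainder.
  remainder x_2^{4} + x_2^{3} ≠ 0; add g_3 = x_2^{4} + x_2^{3} to the basis.

The other S-polynomials (S(f_1,g_3), S(f_2,g_3)) all reduce to 0 modulo the current basis, so we have a Gröbner basis.
Inter-reduce: drop elements whose leading term is divisible by another's, tail-reduce, and make monic.
Reduced Gröbner basis: {x_1 + x_2^{2}, x_2^{4} + x_2^{3}}.

Buchberger on the second generating set:
h_1 = x_1 + x_2^{2}, LT = x_1.
h_2 = x_1^{2} + x_1x_2 + x_1 + x_2^{2}, LT = x_1^{2}.

S(h_1,h_2): lcm = x_1^{2}. S = x_1x_2^{2} + x_1x_2 + x_1 + x_2^{2}.
  leading term x_1x_2^{2}: subtract (x_2^{2})·h_1 from x_1x_2^{2} + x_1x_2 + x_1 + x_2^{2} → x_1x_2 + x_1 + x_2^{4} + x_2^{2}
  leading term x_1x_2: subtract (x_2)·h_1 from x_1x_2 + x_1 + x_2^{4} + x_2^{2} → x_1 + x_2^{4} + x_2^{3} + x_2^{2}
  leading term x_1: subtract (1)·h_1 from x_1 + x_2^{4} + x_2^{3} + x_2^{2} → x_2^{4} + x_2^{3}
  leading term x_2^{4}: no divisor's leading term divides it; move x_2^{4} to the remainder.
  leading term x_2^{3}: no divisor's leading term divides it; move x_2^{3} to the remainder.
  remainder x_2^{4} + x_2^{3} ≠ 0; add k_3 = x_2^{4} + x_2^{3} to the basis.

The other S-polynomials (S(h_1,k_3), S(h_2,k_3)) all reduce to 0 modulo the current basis, so we have a Gröbner basis.
Inter-reduce: drop elements whose leading term is divisible by another's, tail-reduce, and make monic.
Reduced Gröbner basis: {x_1 + x_2^{2}, x_2^{4} + x_2^{3}}.

These coincide, so the ideals are equal.
The same test decides containment: I ⊆ J iff every generator of I reduces to 0 modulo a Gröbner basis of J.

Yes, the ideals are equal.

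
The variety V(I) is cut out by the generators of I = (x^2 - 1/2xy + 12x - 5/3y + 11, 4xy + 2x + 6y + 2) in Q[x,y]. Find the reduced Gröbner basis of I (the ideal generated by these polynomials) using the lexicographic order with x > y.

G = {x - 11/3y^2 - 64/3y + 1, y^3 + 139/22y^2 + 67/22y}

f_1 = x^2 - 1/2xy + 12x - 5/3y + 11, LT = x^2.
f_2 = 4xy + 2x + 6y + 2, LT = xy.

S(f_1,f_2): lcm = x^2y. S = -1/2x^2 - 1/2xy^2 + 21/2xy - 1/2x - 5/3y^2 + 11y.
  leading term x^2: subtract (-1/2)·f_1 from -1/2x^2 - 1/2xy^2 + 21/2xy - 1/2x - 5/3y^2 + 11y → -1/2xy^2 + 41/4xy + 11/2x - 5/3y^2 + 61/6y + 11/2
  leading term xy^2: subtract (-1/8y)·f_2 from -1/2xy^2 + 41/4xy + 11/2x - 5/3y^2 + 61/6y + 11/2 → 21/2xy + 11/2x - 11/12y^2 + 125/12y + 11/2
  leading term xy: subtract (21/8)·f_2 from 21/2xy + 11/2x - 11/12y^2 + 125/12y + 11/2 → 1/4x - 11/12y^2 - 16/3y + 1/4
  leading term x: no divisor's leading term divides it; move 1/4x to the remainder.
  leading term y^2: no divisor's leading term divides it; move -11/12y^2 to the remainder.
  leading term y: no divisor's leading term divides it; move -16/3y to the remainder.
  leading term 1: no divisor's leading term divides it; move 1/4 to the remainder.
  remainder 1/4x - 11/12y^2 - 16/3y + 1/4 ≠ 0; add g_3 = 1/4x - 11/12y^2 - 16/3y + 1/4 to the basis.

S(f_1,g_3): lcm = x^2. S = 11/3xy^2 + 125/6xy + 11x - 5/3y + 11.
  leading term xy^2: subtract (11/12y)·f_2 from 11/3xy^2 + 125/6xy + 11x - 5/3y + 11 → 19xy + 11x - 11/2y^2 - 7/2y + 11
  leading term xy: subtract (19/4)·f_2 from 19xy + 11x - 11/2y^2 - 7/2y + 11 → 3/2x - 11/2y^2 - 32y + 3/2
  leading term x: subtract (6)·g_3 from 3/2x - 11/2y^2 - 32y + 3/2 → 0
  remainder 0.

S(f_2,g_3): lcm = xy. S = 1/2x + 11/3y^3 + 64/3y^2 + 1/2y + 1/2.
  leading term x: subtract (2)·g_3 from 1/2x + 11/3y^3 + 64/3y^2 + 1/2y + 1/2 → 11/3y^3 + 139/6y^2 + 67/6y
  leading term y^3: no divisor's leading term divides it; move 11/3y^3 to the remainder.
  leading term y^2: no divisor's leading term divides it; move 139/6y^2 to the remainder.
  leading term y: no divisor's leading term divides it; move 67/6y to the remainder.
  remainder 11/3y^3 + 139/6y^2 + 67/6y ≠ 0; add g_4 = 11/3y^3 + 139/6y^2 + 67/6y to the basis.

S(f_1,g_4): leading monomials are coprime, so the S-polynomial reduces to 0 (Buchberger's first criterion).
S(f_2,g_4): lcm = xy^3. S = -64/11xy^2 - 67/22xy + 3/2y^3 + 1/2y^2.
  leading term xy^2: subtract (-16/11y)·f_2 from -64/11xy^2 - 67/22xy + 3/2y^3 + 1/2y^2 → -3/22xy + 3/2y^3 + 203/22y^2 + 32/11y
  leading term xy: subtract (-3/88)·f_2 from -3/22xy + 3/2y^3 + 203/22y^2 + 32/11y → 3/44x + 3/2y^3 + 203/22y^2 + 137/44y + 3/44
  leading term x: subtract (3/11)·g_3 from 3/44x + 3/2y^3 + 203/22y^2 + 137/44y + 3/44 → 3/2y^3 + 417/44y^2 + 201/44y
  leading term y^3: subtract (9/22)·g_4 from 3/2y^3 + 417/44y^2 + 201/44y → 0
  remainder 0.

S(g_3,g_4): leading monomials are coprime, so the S-polynomial reduces to 0 (Buchberger's first criterion).
Every S-polynomial of the final basis reduces to 0, so we have a Gröbner basis.
Inter-reduce: drop elements whose leading term is divisible by another's, tail-reduce, and make monic.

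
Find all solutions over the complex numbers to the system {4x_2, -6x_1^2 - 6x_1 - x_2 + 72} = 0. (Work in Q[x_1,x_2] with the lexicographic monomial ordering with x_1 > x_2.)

Compute a lex Gröbner basis by Buchberger's algorithm.
f_1 = 4x_2, LT = x_2.
f_2 = -6x_1^2 - 6x_1 - x_2 + 72, LT = x_1^2.

The S-polynomials (S(f_1,f_2)) all reduce to 0 modulo the current basis, so we have a Gröbner basis.
Inter-reduce: drop elements whose leading term is divisible by another's, tail-reduce, and make monic.
Reduced Gröbner basis: {x_1^2 + x_1 - 12, x_2}.

A lex Gröbner basis eliminates variables successively. Here x_2 depends only on x_2, with roots {0}; lifting each root through the earlier basis elements recovers the full solutions.
  x_2 = 0: the earlier basis element becomes x_1^2 + x_1 - 12 = 0, giving x_1 = -4, 3 — points (-4, 0), (3, 0).
Each listed point satisfies every original equation (direct substitution).

{(-4, 0), (3, 0)}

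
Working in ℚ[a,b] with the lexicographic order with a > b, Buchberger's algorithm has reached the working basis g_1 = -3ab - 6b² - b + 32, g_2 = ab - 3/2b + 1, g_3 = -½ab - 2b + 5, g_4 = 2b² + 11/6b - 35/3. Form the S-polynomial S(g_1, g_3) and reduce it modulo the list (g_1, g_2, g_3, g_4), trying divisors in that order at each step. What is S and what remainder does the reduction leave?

S(g_1, g_3) = 2b² - 11/3b - ⅔; remainder on division = -11/2b + 11.

lcm(LM(g_1), LM(g_3)) = ab.
S = (lcm/LT(g_1))·g_1 − (lcm/LT(g_3))·g_3 = 2b² - 11/3b - ⅔.
Reduce S modulo (g_1, g_2, g_3, g_4) in that order:
  leading term b²: subtract (1)·g_4 from 2b² - 11/3b - ⅔ → -11/2b + 11
  leading term b: no divisor's leading term divides it; move -11/2b to the remainder.
  leading term 1: no divisor's leading term divides it; move 11 to the remainder.
The remainder -11/2b + 11 is nonzero, so it would be added as the next basis element.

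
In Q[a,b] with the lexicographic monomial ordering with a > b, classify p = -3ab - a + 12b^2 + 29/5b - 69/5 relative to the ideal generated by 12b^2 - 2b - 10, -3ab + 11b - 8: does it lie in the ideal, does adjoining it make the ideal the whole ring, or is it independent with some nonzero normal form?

First compute the reduced Gröbner basis of I by Buchberger's algorithm.
f_1 = 12b^2 - 2b - 10, LT = b^2.
f_2 = -3ab + 11b - 8, LT = ab.

S(f_1,f_2): lcm = ab^2. S = -1/6ab - 5/6a + 11/3b^2 - 8/3b.
  leading term ab: subtract (1/18)·f_2 from -1/6ab - 5/6a + 11/3b^2 - 8/3b → -5/6a + 11/3b^2 - 59/18b + 4/9
  leading term a: no divisor's leading term divides it; move -5/6a to the remainder.
  leading term b^2: subtract (11/36)·f_1 from 11/3b^2 - 59/18b + 4/9 → -8/3b + 7/2
  leading term b: no divisor's leading term divides it; move -8/3b to the remainder.
  leading term 1: no divisor's leading term divides it; move 7/2 to the remainder.
  remainder -5/6a - 8/3b + 7/2 ≠ 0; add h_3 = -5/6a - 8/3b + 7/2 to the basis.

The other S-polynomials (S(f_1,h_3), S(f_2,h_3)) all reduce to 0 modulo the current basis, so we have a Gröbner basis.
Inter-reduce: drop elements whose leading term is divisible by another's, tail-reduce, and make monic.
Reduced Gröbner basis: {a + 16/5b - 21/5, b^2 - 1/6b - 5/6}.
Label its elements g_1 = a + 16/5b - 21/5, g_2 = b^2 - 1/6b - 5/6.

Reduce p = -3ab - a + 12b^2 + 29/5b - 69/5 modulo G:
  leading term ab: subtract (-3b)·g_1 from -3ab - a + 12b^2 + 29/5b - 69/5 → -a + 108/5b^2 - 34/5b - 69/5
  leading term a: subtract (-1)·g_1 from -a + 108/5b^2 - 34/5b - 69/5 → 108/5b^2 - 18/5b - 18
  leading term b^2: subtract (108/5)·g_2 from 108/5b^2 - 18/5b - 18 → 0
  normal form = 0.
Since the normal form is 0, p ∈ I.

-3ab - a + 12b^2 + 29/5b - 69/5 lies in I (it reduces to 0).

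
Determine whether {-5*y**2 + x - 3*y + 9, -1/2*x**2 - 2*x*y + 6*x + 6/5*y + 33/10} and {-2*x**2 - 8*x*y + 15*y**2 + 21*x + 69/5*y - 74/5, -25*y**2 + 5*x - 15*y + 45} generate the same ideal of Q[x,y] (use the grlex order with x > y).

For a fixed monomial order, each ideal has a unique reduced Gröbner basis; comparing bases decides equality.
Buchberger on the first generating set:
f_1 = -5*y**2 + x - 3*y + 9, LT = y**2.
f_2 = -1/2*x**2 - 2*x*y + 6*x + 6/5*y + 33/10, LT = x**2.

The S-polynomials (S(f_1,f_2)) all reduce to 0 modulo the current basis, so we have a Gröbner basis.
Inter-reduce: drop elements whose leading term is divisible by another's, tail-reduce, and make monic.
Reduced Gröbner basis: {x**2 + 4*x*y - 12*x - 12/5*y - 33/5, y**2 - 1/5*x + 3/5*y - 9/5}.

Buchberger on the second generating set:
h_1 = -2*x**2 - 8*x*y + 15*y**2 + 21*x + 69/5*y - 74/5, LT = x**2.
h_2 = -25*y**2 + 5*x - 15*y + 45, LT = y**2.

The S-polynomials (S(h_1,h_2)) all reduce to 0 modulo the current basis, so we have a Gröbner basis.
Inter-reduce: drop elements whose leading term is divisible by another's, tail-reduce, and make monic.
Reduced Gröbner basis: {x**2 + 4*x*y - 12*x - 12/5*y - 61/10, y**2 - 1/5*x + 3/5*y - 9/5}.

The bases are distinct; the ideals are different.

No, the ideals differ.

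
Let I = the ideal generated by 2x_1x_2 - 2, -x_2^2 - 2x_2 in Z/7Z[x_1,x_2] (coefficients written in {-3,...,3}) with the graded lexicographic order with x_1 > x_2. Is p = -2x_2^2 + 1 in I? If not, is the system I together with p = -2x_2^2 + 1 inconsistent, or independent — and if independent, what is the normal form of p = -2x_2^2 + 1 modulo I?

First compute the reduced Gröbner basis of I by Buchberger's algorithm.
f_1 = 2x_1x_2 - 2, LT = x_1x_2.
f_2 = -x_2^2 - 2x_2, LT = x_2^2.

S(f_1,f_2): lcm = x_1x_2^2. S = -2x_1x_2 - x_2.
  leading term x_1x_2: subtract (-1)·f_1 from -2x_1x_2 - x_2 → -x_2 - 2
  leading term x_2: no divisor's leading term divides it; move -x_2 to the remainder.
  leading term 1: no divisor's leading term divides it; move -2 to the remainder.
  remainder -x_2 - 2 ≠ 0; add h_3 = -x_2 - 2 to the basis.

S(f_1,h_3): lcm = x_1x_2. S = -2x_1 - 1.
  leading term x_1: no divisor's leading term divides it; move -2x_1 to the remainder.
  leading term 1: no divisor's leading term divides it; move -1 to the remainder.
  remainder -2x_1 - 1 ≠ 0; add h_4 = -2x_1 - 1 to the basis.

The other S-polynomials (S(f_2,h_3), S(f_1,h_4), S(f_2,h_4), S(h_3,h_4)) all reduce to 0 modulo the current basis, so we have a Gröbner basis.
Inter-reduce: drop elements whose leading term is divisible by another's, tail-reduce, and make monic.
Reduced Gröbner basis: {x_1 - 3, x_2 + 2}.
Label its elements g_1 = x_1 - 3, g_2 = x_2 + 2.

Reduce p = -2x_2^2 + 1 modulo G:
  leading term x_2^2: subtract (-2x_2)·g_2 from -2x_2^2 + 1 → -3x_2 + 1
  leading term x_2: subtract (-3)·g_2 from -3x_2 + 1 → 0
  normal form = 0.
Since the normal form is 0, p ∈ I.

-2x_2^2 + 1 lies in I (it reduces to 0).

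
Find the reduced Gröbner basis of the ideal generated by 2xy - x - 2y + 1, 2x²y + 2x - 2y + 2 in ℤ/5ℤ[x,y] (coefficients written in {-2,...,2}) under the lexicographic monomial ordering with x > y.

G = {x² + 2x + 1, y + 2}

f_1 = 2xy - x - 2y + 1, LT = xy.
f_2 = 2x²y + 2x - 2y + 2, LT = x²y.

S(f_1,f_2): lcm = x²y. S = 2x² - xy + 2x + y - 1.
  leading term x²: no divisor's leading term divides it; move 2x² to the remainder.
  leading term xy: subtract (2)·f_1 from -xy + 2x + y - 1 → -x + 2
  leading term x: no divisor's leading term divides it; move -x to the remainder.
  leading term 1: no divisor's leading term divides it; move 2 to the remainder.
  remainder 2x² - x + 2 ≠ 0; add g_3 = 2x² - x + 2 to the basis.

S(f_1,g_3): lcm = x²y. S = 2x² + 2xy - 2x - y.
  leading term x²: subtract (1)·g_3 from 2x² + 2xy - 2x - y → 2xy - x - y - 2
  leading term xy: subtract (1)·f_1 from 2xy - x - y - 2 → y + 2
  leading term y: no divisor's leading term divides it; move y to the remainder.
  leading term 1: no divisor's leading term divides it; move 2 to the remainder.
  remainder y + 2 ≠ 0; add g_4 = y + 2 to the basis.

The other S-polynomials (S(f_2,g_3), S(f_1,g_4), S(f_2,g_4), S(g_3,g_4)) all reduce to 0 modulo the current basis, so we have a Gröbner basis.
Inter-reduce: drop elements whose leading term is divisible by another's, tail-reduce, and make monic.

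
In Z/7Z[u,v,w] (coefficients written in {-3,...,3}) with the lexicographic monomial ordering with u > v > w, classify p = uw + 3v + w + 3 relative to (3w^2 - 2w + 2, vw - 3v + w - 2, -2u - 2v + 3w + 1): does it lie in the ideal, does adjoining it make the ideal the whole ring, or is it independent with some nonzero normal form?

First compute the reduced Gröbner basis of I by Buchberger's algorithm.
f_1 = 3w^2 - 2w + 2, LT = w^2.
f_2 = vw - 3v + w - 2, LT = vw.
f_3 = -2u - 2v + 3w + 1, LT = u.

S(f_1,f_2): lcm = vw^2. S = 3v - w^2 + 2w.
  leading term v: no divisor's leading term divides it; move 3v to the remainder.
  leading term w^2: subtract (2)·f_1 from -w^2 + 2w → -w + 3
  leading term w: no divisor's leading term divides it; move -w to the remainder.
  leading term 1: no divisor's leading term divides it; move 3 to the remainder.
  remainder 3v - w + 3 ≠ 0; add h_4 = 3v - w + 3 to the basis.

The other S-polynomials (S(f_1,f_3), S(f_2,f_3), S(f_1,h_4), S(f_2,h_4), S(f_3,h_4)) all reduce to 0 modulo the current basis, so we have a Gröbner basis.
Inter-reduce: drop elements whose leading term is divisible by another's, tail-reduce, and make monic.
Reduced Gröbner basis: {u + 2, v + 2w + 1, w^2 - 3w + 3}.
Label its elements g_1 = u + 2, g_2 = v + 2w + 1, g_3 = w^2 - 3w + 3.

Reduce p = uw + 3v + w + 3 modulo G:
  leading term uw: subtract (w)·g_1 from uw + 3v + w + 3 → 3v - w + 3
  leading term v: subtract (3)·g_2 from 3v - w + 3 → 0
  normal form = 0.
Since the normal form is 0, p ∈ I.

Ideal membership is decidable via reduction modulo a Gröbner basis.

uw + 3v + w + 3 lies in I (it reduces to 0).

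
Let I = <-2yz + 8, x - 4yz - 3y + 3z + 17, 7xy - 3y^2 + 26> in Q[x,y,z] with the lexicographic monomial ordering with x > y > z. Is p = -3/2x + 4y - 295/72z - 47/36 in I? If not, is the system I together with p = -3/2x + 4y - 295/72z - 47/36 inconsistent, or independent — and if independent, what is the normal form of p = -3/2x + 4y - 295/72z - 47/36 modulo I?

-3/2x + 4y - 295/72z - 47/36 lies in I (it reduces to 0).

First compute the reduced Gröbner basis of I by Buchberger's algorithm.
f_1 = -2yz + 8, LT = yz.
f_2 = x - 4yz - 3y + 3z + 17, LT = x.
f_3 = 7xy - 3y^2 + 26, LT = xy.

S(f_1,f_2): leading monomials are coprime, so the S-polynomial reduces to 0 (Buchberger's first criterion).
S(f_1,f_3): lcm = xyz. S = -4x + 3/7y^2z - 26/7z.
  leading term x: subtract (-4)·f_2 from -4x + 3/7y^2z - 26/7z → 3/7y^2z - 16yz - 12y + 58/7z + 68
  leading term y^2z: subtract (-3/14y)·f_1 from 3/7y^2z - 16yz - 12y + 58/7z + 68 → -16yz - 72/7y + 58/7z + 68
  leading term yz: subtract (8)·f_1 from -16yz - 72/7y + 58/7z + 68 → -72/7y + 58/7z + 4
  leading term y: no divisor's leading term divides it; move -72/7y to the remainder.
  leading term z: no divisor's leading term divides it; move 58/7z to the remainder.
  leading term 1: no divisor's leading term divides it; move 4 to the remainder.
  remainder -72/7y + 58/7z + 4 ≠ 0; add h_4 = -72/7y + 58/7z + 4 to the basis.

S(f_2,f_3): lcm = xy. S = -4y^2z - 18/7y^2 + 3yz + 17y - 26/7.
  leading term y^2z: subtract (2y)·f_1 from -4y^2z - 18/7y^2 + 3yz + 17y - 26/7 → -18/7y^2 + 3yz + y - 26/7
  leading term y^2: subtract (1/4y)·h_4 from -18/7y^2 + 3yz + y - 26/7 → 13/14yz - 26/7
  leading term yz: subtract (-13/28)·f_1 from 13/14yz - 26/7 → 0
  remainder 0.

S(f_1,h_4): lcm = yz. S = 29/36z^2 + 7/18z - 4.
  leading term z^2: no divisor's leading term divides it; move 29/36z^2 to the remainder.
  leading term z: no divisor's leading term divides it; move 7/18z to the remainder.
  leading term 1: no divisor's leading term divides it; move -4 to the remainder.
  remainder 29/36z^2 + 7/18z - 4 ≠ 0; add h_5 = 29/36z^2 + 7/18z - 4 to the basis.

S(f_2,h_4): leading monomials are coprime, so the S-polynomial reduces to 0 (Buchberger's first criterion).
S(f_3,h_4): lcm = xy. S = 29/36xz + 7/18x - 3/7y^2 + 26/7.
  leading term xz: subtract (29/36z)·f_2 from 29/36xz + 7/18x - 3/7y^2 + 26/7 → 7/18x - 3/7y^2 + 29/9yz^2 + 29/12yz - 29/12z^2 - 493/36z + 26/7
  leading term x: subtract (7/18)·f_2 from 7/18x - 3/7y^2 + 29/9yz^2 + 29/12yz - 29/12z^2 - 493/36z + 26/7 → -3/7y^2 + 29/9yz^2 + 143/36yz + 7/6y - 29/12z^2 - 535/36z - 365/126
  leading term y^2: subtract (1/24y)·h_4 from -3/7y^2 + 29/9yz^2 + 143/36yz + 7/6y - 29/12z^2 - 535/36z - 365/126 → 29/9yz^2 + 457/126yz + y - 29/12z^2 - 535/36z - 365/126
  leading term yz^2: subtract (-29/18z)·f_1 from 29/9yz^2 + 457/126yz + y - 29/12z^2 - 535/36z - 365/126 → 457/126yz + y - 29/12z^2 - 71/36z - 365/126
  leading term yz: subtract (-457/252)·f_1 from 457/126yz + y - 29/12z^2 - 71/36z - 365/126 → y - 29/12z^2 - 71/36z + 209/18
  leading term y: subtract (-7/72)·h_4 from y - 29/12z^2 - 71/36z + 209/18 → -29/12z^2 - 7/6z + 12
  leading term z^2: subtract (-3)·h_5 from -29/12z^2 - 7/6z + 12 → 0
  remainder 0.

S(f_1,h_5): lcm = yz^2. S = -14/29yz + 144/29y - 4z.
  leading term yz: subtract (7/29)·f_1 from -14/29yz + 144/29y - 4z → 144/29y - 4z - 56/29
  leading term y: subtract (-14/29)·h_4 from 144/29y - 4z - 56/29 → 0
  remainder 0.

S(f_2,h_5): leading monomials are coprime, so the S-polynomial reduces to 0 (Buchberger's first criterion).
S(f_3,h_5): leading monomials are coprime, so the S-polynomial reduces to 0 (Buchberger's first criterion).
S(h_4,h_5): leading monomials are coprime, so the S-polynomial reduces to 0 (Buchberger's first criterion).
Every S-polynomial of the final basis reduces to 0, so we have a Gröbner basis.
Inter-reduce: drop elements whose leading term is divisible by another's, tail-reduce, and make monic.
Reduced Gröbner basis: {x + 7/12z - 1/6, y - 29/36z - 7/18, z^2 + 14/29z - 144/29}.
Label its elements g_1 = x + 7/12z - 1/6, g_2 = y - 29/36z - 7/18, g_3 = z^2 + 14/29z - 144/29.

Reduce p = -3/2x + 4y - 295/72z - 47/36 modulo G:
  leading term x: subtract (-3/2)·g_1 from -3/2x + 4y - 295/72z - 47/36 → 4y - 29/9z - 14/9
  leading term y: subtract (4)·g_2 from 4y - 29/9z - 14/9 → 0
  normal form = 0.
Since the normal form is 0, p ∈ I.

The remainder on division by a Gröbner basis is unique — it is the normal form.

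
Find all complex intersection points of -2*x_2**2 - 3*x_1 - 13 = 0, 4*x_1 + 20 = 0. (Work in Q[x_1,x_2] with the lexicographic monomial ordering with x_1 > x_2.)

{(-5, -1), (-5, 1)}

Compute a lex Gröbner basis by Buchberger's algorithm.
f_1 = -3*x_1 - 2*x_2**2 - 13, LT = x_1.
f_2 = 4*x_1 + 20, LT = x_1.

S(f_1,f_2): lcm = x_1. S = 2/3*x_2**2 - 2/3.
  reduce S modulo (f_1, f_2):
  remainder 2/3*x_2**2 - 2/3 ≠ 0; add h_3 = 2/3*x_2**2 - 2/3 to the basis.

The other S-polynomials (S(f_1,h_3), S(f_2,h_3)) all reduce to 0 modulo the current basis, so we have a Gröbner basis.
Inter-reduce: drop elements whose leading term is divisible by another's, tail-reduce, and make monic.
Reduced Gröbner basis: {x_1 + 5, x_2**2 - 1}.

The lex basis is triangular: the last element involves only x_2. Solving x_2**2 - 1 = 0 gives x_2 ∈ {-1, 1}; substituting each value into the earlier elements determines the remaining variables.
  x_2 = -1: the earlier basis element becomes x_1 + 5 = 0, giving x_1 = -5 — point (-5, -1).
  x_2 = 1: the earlier basis element becomes x_1 + 5 = 0, giving x_1 = -5 — point (-5, 1).
Zero-dimensionality of the ideal guarantees finitely many solutions over ℂ.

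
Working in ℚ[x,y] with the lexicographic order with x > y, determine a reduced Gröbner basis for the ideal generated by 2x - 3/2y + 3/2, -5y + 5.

G = {x, y - 1}

f_1 = 2x - 3/2y + 3/2, LT = x.
f_2 = -5y + 5, LT = y.

S(f_1,f_2): leading monomials are coprime, so the S-polynomial reduces to 0 (Buchberger's first criterion).
Every S-polynomial of the final basis reduces to 0, so we have a Gröbner basis.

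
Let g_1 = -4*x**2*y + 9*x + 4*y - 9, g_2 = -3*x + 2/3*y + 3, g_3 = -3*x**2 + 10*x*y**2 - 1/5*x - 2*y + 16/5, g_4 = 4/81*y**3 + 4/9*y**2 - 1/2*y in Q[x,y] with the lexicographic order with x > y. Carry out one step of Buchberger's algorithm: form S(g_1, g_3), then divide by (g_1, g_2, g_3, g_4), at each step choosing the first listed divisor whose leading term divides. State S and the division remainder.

lcm(LM(g_1), LM(g_3)) = x**2*y.
S = (lcm/LT(g_1))·g_1 − (lcm/LT(g_3))·g_3 = 10/3*x*y**3 - 1/15*x*y - 9/4*x - 2/3*y**2 + 1/15*y + 9/4.
Reduce S modulo (g_1, g_2, g_3, g_4) in that order:
  leading term x*y**3: subtract (-10/9*y**3)·g_2 from 10/3*x*y**3 - 1/15*x*y - 9/4*x - 2/3*y**2 + 1/15*y + 9/4 → -1/15*x*y - 9/4*x + 20/27*y**4 + 10/3*y**3 - 2/3*y**2 + 1/15*y + 9/4
  leading term x*y: subtract (1/45*y)·g_2 from -1/15*x*y - 9/4*x + 20/27*y**4 + 10/3*y**3 - 2/3*y**2 + 1/15*y + 9/4 → -9/4*x + 20/27*y**4 + 10/3*y**3 - 92/135*y**2 + 9/4
  leading term x: subtract (3/4)·g_2 from -9/4*x + 20/27*y**4 + 10/3*y**3 - 92/135*y**2 + 9/4 → 20/27*y**4 + 10/3*y**3 - 92/135*y**2 - 1/2*y
  leading term y**4: subtract (15*y)·g_4 from 20/27*y**4 + 10/3*y**3 - 92/135*y**2 - 1/2*y → -10/3*y**3 + 1841/270*y**2 - 1/2*y
  leading term y**3: subtract (-135/2)·g_4 from -10/3*y**3 + 1841/270*y**2 - 1/2*y → 9941/270*y**2 - 137/4*y
  leading term y**2: no divisor's leading term divides it; move 9941/270*y**2 to the remainder.
  leading term y: no divisor's leading term divides it; move -137/4*y to the remainder.
The remainder 9941/270*y**2 - 137/4*y is nonzero, so it would be added as the next basis element.
This is the inner loop of Buchberger's algorithm — each nonzero remainder becomes a new basis element.

S(g_1, g_3) = 10/3*x*y**3 - 1/15*x*y - 9/4*x - 2/3*y**2 + 1/15*y + 9/4; remainder on division = 9941/270*y**2 - 137/4*y.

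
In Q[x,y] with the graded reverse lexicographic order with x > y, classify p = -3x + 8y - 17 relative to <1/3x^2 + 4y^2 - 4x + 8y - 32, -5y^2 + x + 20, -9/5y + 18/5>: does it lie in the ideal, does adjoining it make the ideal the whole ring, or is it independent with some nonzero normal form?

Adjoining -3x + 8y - 17 makes the ideal the whole ring: the system is inconsistent.

First compute the reduced Gröbner basis of I by Buchberger's algorithm.
f_1 = 1/3x^2 + 4y^2 - 4x + 8y - 32, LT = x^2.
f_2 = -5y^2 + x + 20, LT = y^2.
f_3 = -9/5y + 18/5, LT = y.

S(f_2,f_3): lcm = y^2. S = -1/5x + 2y - 4.
  leading term x: no divisor's leading term divides it; move -1/5x to the remainder.
  leading term y: subtract (-10/9)·f_3 from 2y - 4 → 0
  remainder -1/5x ≠ 0; add h_4 = -1/5x to the basis.

The other S-polynomials (S(f_1,f_2), S(f_1,f_3), S(f_1,h_4), S(f_2,h_4), S(f_3,h_4)) all reduce to 0 modulo the current basis, so we have a Gröbner basis.
Inter-reduce: drop elements whose leading term is divisible by another's, tail-reduce, and make monic.
Reduced Gröbner basis: {x, y - 2}.
Label its elements g_1 = x, g_2 = y - 2.

Reduce p = -3x + 8y - 17 modulo G:
  leading term x: subtract (-3)·g_1 from -3x + 8y - 17 → 8y - 17
  leading term y: subtract (8)·g_2 from 8y - 17 → -1
  leading term 1: no divisor's leading term divides it; move -1 to the remainder.
  normal form = -1.
The normal form is nonzero, so p ∉ I. Since p minus its normal form lies in I, I + (p) = I + (r) where r = -1; decide whether this ideal is the whole ring.
Here r = -1 is a nonzero constant, hence a unit: 1 ∈ I + (p), the Gröbner basis of I + (p) is {1}, and the enlarged system has no common solution — adjoining p is inconsistent.

Ideal membership is decidable via reduction modulo a Gröbner basis.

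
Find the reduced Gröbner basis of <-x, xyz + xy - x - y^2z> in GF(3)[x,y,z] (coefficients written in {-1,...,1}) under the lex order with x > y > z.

f_1 = -x, LT = x.
f_2 = xyz + xy - x - y^2z, LT = xyz.

S(f_1,f_2): lcm = xyz. S = -xy + x + y^2z.
  reduce S modulo (f_1, f_2):
  remainder y^2z ≠ 0; add g_3 = y^2z to the basis.

The other S-polynomials (S(f_1,g_3), S(f_2,g_3)) all reduce to 0 modulo the current basis, so we have a Gröbner basis.
Inter-reduce: drop elements whose leading term is divisible by another's, tail-reduce, and make monic.

G = {x, y^2z}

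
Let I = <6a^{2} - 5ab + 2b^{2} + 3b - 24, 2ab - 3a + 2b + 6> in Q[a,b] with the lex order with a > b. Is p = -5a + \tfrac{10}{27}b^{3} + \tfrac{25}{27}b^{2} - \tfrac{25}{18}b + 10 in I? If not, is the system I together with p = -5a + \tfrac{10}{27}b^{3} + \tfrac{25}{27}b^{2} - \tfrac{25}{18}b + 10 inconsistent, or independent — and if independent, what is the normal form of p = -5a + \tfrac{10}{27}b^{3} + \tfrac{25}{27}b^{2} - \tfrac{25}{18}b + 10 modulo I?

-5a + \tfrac{10}{27}b^{3} + \tfrac{25}{27}b^{2} - \tfrac{25}{18}b + 10 lies in I (it reduces to 0).

First compute the reduced Gröbner basis of I by Buchberger's algorithm.
f_1 = 6a^{2} - 5ab + 2b^{2} + 3b - 24, LT = a^{2}.
f_2 = 2ab - 3a + 2b + 6, LT = ab.

S(f_1,f_2): lcm = a^{2}b. S = \tfrac{3}{2}a^{2} - \tfrac{5}{6}ab^{2} - ab - 3a + \tfrac{1}{3}b^{3} + \tfrac{1}{2}b^{2} - 4b.
  leading term a^{2}: subtract (\tfrac{1}{4})·f_1 from \tfrac{3}{2}a^{2} - \tfrac{5}{6}ab^{2} - ab - 3a + \tfrac{1}{3}b^{3} + \tfrac{1}{2}b^{2} - 4b → -\tfrac{5}{6}ab^{2} + \tfrac{1}{4}ab - 3a + \tfrac{1}{3}b^{3} - \tfrac{19}{4}b + 6
  leading term ab^{2}: subtract (-\tfrac{5}{12}b)·f_2 from -\tfrac{5}{6}ab^{2} + \tfrac{1}{4}ab - 3a + \tfrac{1}{3}b^{3} - \tfrac{19}{4}b + 6 → -ab - 3a + \tfrac{1}{3}b^{3} + \tfrac{5}{6}b^{2} - \tfrac{9}{4}b + 6
  leading term ab: subtract (-\tfrac{1}{2})·f_2 from -ab - 3a + \tfrac{1}{3}b^{3} + \tfrac{5}{6}b^{2} - \tfrac{9}{4}b + 6 → -\tfrac{9}{2}a + \tfrac{1}{3}b^{3} + \tfrac{5}{6}b^{2} - \tfrac{5}{4}b + 9
  leading term a: no divisor's leading term divides it; move -\tfrac{9}{2}a to the remainder.
  leading term b^{3}: no divisor's leading term divides it; move \tfrac{1}{3}b^{3} to the remainder.
  leading term b^{2}: no divisor's leading term divides it; move \tfrac{5}{6}b^{2} to the remainder.
  leading term b: no divisor's leading term divides it; move -\tfrac{5}{4}b to the remainder.
  leading term 1: no divisor's leading term divides it; move 9 to the remainder.
  remainder -\tfrac{9}{2}a + \tfrac{1}{3}b^{3} + \tfrac{5}{6}b^{2} - \tfrac{5}{4}b + 9 ≠ 0; add h_3 = -\tfrac{9}{2}a + \tfrac{1}{3}b^{3} + \tfrac{5}{6}b^{2} - \tfrac{5}{4}b + 9 to the basis.

S(f_2,h_3): lcm = ab. S = -\tfrac{3}{2}a + \tfrac{2}{27}b^{4} + \tfrac{5}{27}b^{3} - \tfrac{5}{18}b^{2} + 3b + 3.
  leading term a: subtract (\tfrac{1}{3})·h_3 from -\tfrac{3}{2}a + \tfrac{2}{27}b^{4} + \tfrac{5}{27}b^{3} - \tfrac{5}{18}b^{2} + 3b + 3 → \tfrac{2}{27}b^{4} + \tfrac{2}{27}b^{3} - \tfrac{5}{9}b^{2} + \tfrac{41}{12}b
  leading term b^{4}: no divisor's leading term divides it; move \tfrac{2}{27}b^{4} to the remainder.
  leading term b^{3}: no divisor's leading term divides it; move \tfrac{2}{27}b^{3} to the remainder.
  leading term b^{2}: no divisor's leading term divides it; move -\tfrac{5}{9}b^{2} to the remainder.
  leading term b: no divisor's leading term divides it; move \tfrac{41}{12}b to the remainder.
  remainder \tfrac{2}{27}b^{4} + \tfrac{2}{27}b^{3} - \tfrac{5}{9}b^{2} + \tfrac{41}{12}b ≠ 0; add h_4 = \tfrac{2}{27}b^{4} + \tfrac{2}{27}b^{3} - \tfrac{5}{9}b^{2} + \tfrac{41}{12}b to the basis.

The other S-polynomials (S(f_1,h_3), S(f_1,h_4), S(f_2,h_4), S(h_3,h_4)) all reduce to 0 modulo the current basis, so we have a Gröbner basis.
Inter-reduce: drop elements whose leading term is divisible by another's, tail-reduce, and make monic.
Reduced Gröbner basis: {a - \tfrac{2}{27}b^{3} - \tfrac{5}{27}b^{2} + \tfrac{5}{18}b - 2, b^{4} + b^{3} - \tfrac{15}{2}b^{2} + \tfrac{369}{8}b}.
Label its elements g_1 = a - \tfrac{2}{27}b^{3} - \tfrac{5}{27}b^{2} + \tfrac{5}{18}b - 2, g_2 = b^{4} + b^{3} - \tfrac{15}{2}b^{2} + \tfrac{369}{8}b.

Reduce p = -5a + \tfrac{10}{27}b^{3} + \tfrac{25}{27}b^{2} - \tfrac{25}{18}b + 10 modulo G:
  leading term a: subtract (-5)·g_1 from -5a + \tfrac{10}{27}b^{3} + \tfrac{25}{27}b^{2} - \tfrac{25}{18}b + 10 → 0
  normal form = 0.
Since the normal form is 0, p ∈ I.

The remainder on division by a Gröbner basis is unique — it is the normal form.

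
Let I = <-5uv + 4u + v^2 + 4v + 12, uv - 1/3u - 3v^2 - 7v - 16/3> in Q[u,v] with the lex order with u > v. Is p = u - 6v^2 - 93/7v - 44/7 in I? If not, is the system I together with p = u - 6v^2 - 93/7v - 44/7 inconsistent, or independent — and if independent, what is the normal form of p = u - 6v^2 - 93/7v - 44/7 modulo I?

First compute the reduced Gröbner basis of I by Buchberger's algorithm.
f_1 = -5uv + 4u + v^2 + 4v + 12, LT = uv.
f_2 = uv - 1/3u - 3v^2 - 7v - 16/3, LT = uv.

S(f_1,f_2): lcm = uv. S = -7/15u + 14/5v^2 + 31/5v + 44/15.
  leading term u: no divisor's leading term divides it; move -7/15u to the remainder.
  leading term v^2: no divisor's leading term divides it; move 14/5v^2 to the remainder.
  leading term v: no divisor's leading term divides it; move 31/5v to the remainder.
  leading term 1: no divisor's leading term divides it; move 44/15 to the remainder.
  remainder -7/15u + 14/5v^2 + 31/5v + 44/15 ≠ 0; add h_3 = -7/15u + 14/5v^2 + 31/5v + 44/15 to the basis.

S(f_1,h_3): lcm = uv. S = -4/5u + 6v^3 + 458/35v^2 + 192/35v - 12/5.
  leading term u: subtract (12/7)·h_3 from -4/5u + 6v^3 + 458/35v^2 + 192/35v - 12/5 → 6v^3 + 58/7v^2 - 36/7v - 52/7
  leading term v^3: no divisor's leading term divides it; move 6v^3 to the remainder.
  leading term v^2: no divisor's leading term divides it; move 58/7v^2 to the remainder.
  leading term v: no divisor's leading term divides it; move -36/7v to the remainder.
  leading term 1: no divisor's leading term divides it; move -52/7 to the remainder.
  remainder 6v^3 + 58/7v^2 - 36/7v - 52/7 ≠ 0; add h_4 = 6v^3 + 58/7v^2 - 36/7v - 52/7 to the basis.

S(f_2,h_3): lcm = uv. S = -1/3u + 6v^3 + 72/7v^2 - 5/7v - 16/3.
  leading term u: subtract (5/7)·h_3 from -1/3u + 6v^3 + 72/7v^2 - 5/7v - 16/3 → 6v^3 + 58/7v^2 - 36/7v - 52/7
  leading term v^3: subtract (1)·h_4 from 6v^3 + 58/7v^2 - 36/7v - 52/7 → 0
  remainder 0.

S(f_1,h_4): lcm = uv^3. S = -229/105uv^2 + 6/7uv + 26/21u - 1/5v^4 - 4/5v^3 - 12/5v^2.
  leading term uv^2: subtract (229/525v)·f_1 from -229/105uv^2 + 6/7uv + 26/21u - 1/5v^4 - 4/5v^3 - 12/5v^2 → -466/525uv + 26/21u - 1/5v^4 - 649/525v^3 - 2176/525v^2 - 916/175v
  leading term uv: subtract (466/2625)·f_1 from -466/525uv + 26/21u - 1/5v^4 - 649/525v^3 - 2176/525v^2 - 916/175v → 66/125u - 1/5v^4 - 649/525v^3 - 3782/875v^2 - 15604/2625v - 1864/875
  leading term u: subtract (-198/175)·h_3 from 66/125u - 1/5v^4 - 649/525v^3 - 3782/875v^2 - 15604/2625v - 1864/875 → -1/5v^4 - 649/525v^3 - 202/175v^2 + 562/525v + 208/175
  leading term v^4: subtract (-1/30v)·h_4 from -1/5v^4 - 649/525v^3 - 202/175v^2 + 562/525v + 208/175 → -24/25v^3 - 232/175v^2 + 144/175v + 208/175
  leading term v^3: subtract (-4/25)·h_4 from -24/25v^3 - 232/175v^2 + 144/175v + 208/175 → 0
  remainder 0.

S(f_2,h_4): lcm = uv^3. S = -12/7uv^2 + 6/7uv + 26/21u - 3v^4 - 7v^3 - 16/3v^2.
  leading term uv^2: subtract (12/35v)·f_1 from -12/7uv^2 + 6/7uv + 26/21u - 3v^4 - 7v^3 - 16/3v^2 → -18/35uv + 26/21u - 3v^4 - 257/35v^3 - 704/105v^2 - 144/35v
  leading term uv: subtract (18/175)·f_1 from -18/35uv + 26/21u - 3v^4 - 257/35v^3 - 704/105v^2 - 144/35v → 62/75u - 3v^4 - 257/35v^3 - 3574/525v^2 - 792/175v - 216/175
  leading term u: subtract (-62/35)·h_3 from 62/75u - 3v^4 - 257/35v^3 - 3574/525v^2 - 792/175v - 216/175 → -3v^4 - 257/35v^3 - 194/105v^2 + 226/35v + 416/105
  leading term v^4: subtract (-1/2v)·h_4 from -3v^4 - 257/35v^3 - 194/105v^2 + 226/35v + 416/105 → -16/5v^3 - 464/105v^2 + 96/35v + 416/105
  leading term v^3: subtract (-8/15)·h_4 from -16/5v^3 - 464/105v^2 + 96/35v + 416/105 → 0
  remainder 0.

S(h_3,h_4): leading monomials are coprime, so the S-polynomial reduces to 0 (Buchberger's first criterion).
Every S-polynomial of the final basis reduces to 0, so we have a Gröbner basis.
Inter-reduce: drop elements whose leading term is divisible by another's, tail-reduce, and make monic.
Reduced Gröbner basis: {u - 6v^2 - 93/7v - 44/7, v^3 + 29/21v^2 - 6/7v - 26/21}.
Label its elements g_1 = u - 6v^2 - 93/7v - 44/7, g_2 = v^3 + 29/21v^2 - 6/7v - 26/21.

Reduce p = u - 6v^2 - 93/7v - 44/7 modulo G:
  leading term u: subtract (1)·g_1 from u - 6v^2 - 93/7v - 44/7 → 0
  normal form = 0.
Since the normal form is 0, p ∈ I.

u - 6v^2 - 93/7v - 44/7 lies in I (it reduces to 0).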